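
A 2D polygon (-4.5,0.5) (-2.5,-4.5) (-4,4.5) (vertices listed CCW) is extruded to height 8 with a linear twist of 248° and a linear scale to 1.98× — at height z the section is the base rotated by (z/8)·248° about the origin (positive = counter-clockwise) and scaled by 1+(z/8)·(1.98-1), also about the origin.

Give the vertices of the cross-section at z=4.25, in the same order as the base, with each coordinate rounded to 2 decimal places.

t = z/height = 4.25/8 = 0.53125
s = 1 + (scale-1)·z/height = 1 + (1.98-1)·4.25/8 = 1.520625
θ = twist·z/height = 248°·4.25/8 = 131.7500° = 2.299471 rad
cos θ = -0.665882, sin θ = 0.746057 (intermediates below are computed at full precision and shown rounded to 5 d.p.)
v1: (-4.5,0.5) → rotate → (2.62344,-3.69020) → ×s → (3.98927,-5.61141) → (3.99,-5.61)
v2: (-2.5,-4.5) → rotate → (5.02196,1.13132) → ×s → (7.63652,1.72032) → (7.64,1.72)
v3: (-4,4.5) → rotate → (-0.69373,-5.98070) → ×s → (-1.05491,-9.09440) → (-1.05,-9.09)

Cross-section at z=4.25: (3.99,-5.61) (7.64,1.72) (-1.05,-9.09)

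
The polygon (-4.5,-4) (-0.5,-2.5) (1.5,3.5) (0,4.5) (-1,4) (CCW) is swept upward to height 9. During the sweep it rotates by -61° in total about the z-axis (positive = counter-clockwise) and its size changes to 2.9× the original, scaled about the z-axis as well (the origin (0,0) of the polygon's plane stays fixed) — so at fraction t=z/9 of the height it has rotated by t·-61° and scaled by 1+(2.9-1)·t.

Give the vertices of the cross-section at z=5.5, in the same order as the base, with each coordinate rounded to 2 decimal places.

Cross-section at z=5.5: (-12.97,-0.99) (-4.13,-3.64) (7.16,4.06) (5.89,7.74) (3.52,8.19)

t = z/height = 5.5/9 = 0.611111
s = 1 + (scale-1)·z/height = 1 + (2.9-1)·5.5/9 = 2.161111
θ = twist·z/height = -61°·5.5/9 = -37.2778° = -0.650620 rad
cos θ = 0.795708, sin θ = -0.605680 (intermediates below are computed at full precision and shown rounded to 5 d.p.)
v1: (-4.5,-4) → rotate → (-6.00341,-0.45727) → ×s → (-12.97403,-0.98822) → (-12.97,-0.99)
v2: (-0.5,-2.5) → rotate → (-1.91205,-1.68643) → ×s → (-4.13216,-3.64457) → (-4.13,-3.64)
v3: (1.5,3.5) → rotate → (3.31344,1.87646) → ×s → (7.16072,4.05524) → (7.16,4.06)
v4: (0,4.5) → rotate → (2.72556,3.58069) → ×s → (5.89024,7.73826) → (5.89,7.74)
v5: (-1,4) → rotate → (1.62701,3.78851) → ×s → (3.51615,8.18740) → (3.52,8.19)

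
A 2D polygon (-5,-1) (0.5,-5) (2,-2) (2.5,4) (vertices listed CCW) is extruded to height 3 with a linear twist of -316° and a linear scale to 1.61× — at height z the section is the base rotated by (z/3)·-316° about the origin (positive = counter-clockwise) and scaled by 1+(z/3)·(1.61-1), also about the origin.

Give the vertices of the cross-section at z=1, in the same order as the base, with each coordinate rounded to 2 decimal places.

Cross-section at z=1: (0.43,6.12) (-5.96,1.01) (-2.96,-1.68) (3.85,-4.17)

t = z/height = 1/3 = 0.333333
s = 1 + (scale-1)·z/height = 1 + (1.61-1)·1/3 = 1.203333
θ = twist·z/height = -316°·1/3 = -105.3333° = -1.838413 rad
cos θ = -0.264434, sin θ = -0.964404 (intermediates below are computed at full precision and shown rounded to 5 d.p.)
v1: (-5,-1) → rotate → (0.35777,5.08645) → ×s → (0.43051,6.12070) → (0.43,6.12)
v2: (0.5,-5) → rotate → (-4.95424,0.83997) → ×s → (-5.96160,1.01076) → (-5.96,1.01)
v3: (2,-2) → rotate → (-2.45768,-1.39994) → ×s → (-2.95740,-1.68459) → (-2.96,-1.68)
v4: (2.5,4) → rotate → (3.19653,-3.46875) → ×s → (3.84649,-4.17406) → (3.85,-4.17)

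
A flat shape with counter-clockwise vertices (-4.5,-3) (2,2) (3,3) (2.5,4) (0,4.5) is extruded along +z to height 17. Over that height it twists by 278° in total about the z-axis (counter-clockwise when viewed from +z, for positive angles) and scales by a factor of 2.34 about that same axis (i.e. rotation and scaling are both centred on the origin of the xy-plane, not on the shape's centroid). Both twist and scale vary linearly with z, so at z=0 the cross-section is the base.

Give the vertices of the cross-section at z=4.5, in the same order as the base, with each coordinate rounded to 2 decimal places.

Cross-section at z=4.5: (2.18,-7.00) (-1.83,3.36) (-2.75,5.05) (-4.24,4.78) (-5.85,1.72)

t = z/height = 4.5/17 = 0.264706
s = 1 + (scale-1)·z/height = 1 + (2.34-1)·4.5/17 = 1.354706
θ = twist·z/height = 278°·4.5/17 = 73.5882° = 1.284357 rad
cos θ = 0.282538, sin θ = 0.959256 (intermediates below are computed at full precision and shown rounded to 5 d.p.)
v1: (-4.5,-3) → rotate → (1.60635,-5.16427) → ×s → (2.17613,-6.99606) → (2.18,-7.00)
v2: (2,2) → rotate → (-1.35344,2.48359) → ×s → (-1.83351,3.36453) → (-1.83,3.36)
v3: (3,3) → rotate → (-2.03015,3.72538) → ×s → (-2.75026,5.04680) → (-2.75,5.05)
v4: (2.5,4) → rotate → (-3.13068,3.52829) → ×s → (-4.24115,4.77980) → (-4.24,4.78)
v5: (0,4.5) → rotate → (-4.31665,1.27142) → ×s → (-5.84779,1.72240) → (-5.85,1.72)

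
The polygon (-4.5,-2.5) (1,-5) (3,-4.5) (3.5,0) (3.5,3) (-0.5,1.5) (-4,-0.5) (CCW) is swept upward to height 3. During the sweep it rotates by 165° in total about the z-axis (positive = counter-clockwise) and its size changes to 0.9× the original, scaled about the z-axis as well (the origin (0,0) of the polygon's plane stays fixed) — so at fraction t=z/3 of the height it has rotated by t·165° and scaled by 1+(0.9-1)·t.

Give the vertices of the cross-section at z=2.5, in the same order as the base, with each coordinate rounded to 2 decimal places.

Cross-section at z=2.5: (4.59,-1.10) (2.42,4.00) (0.76,4.90) (-2.37,2.17) (-4.22,0.14) (-0.59,-1.32) (3.01,-2.14)

t = z/height = 2.5/3 = 0.833333
s = 1 + (scale-1)·z/height = 1 + (0.9-1)·2.5/3 = 0.916667
θ = twist·z/height = 165°·2.5/3 = 137.5000° = 2.399828 rad
cos θ = -0.737277, sin θ = 0.675590 (intermediates below are computed at full precision and shown rounded to 5 d.p.)
v1: (-4.5,-2.5) → rotate → (5.00672,-1.19696) → ×s → (4.58950,-1.09722) → (4.59,-1.10)
v2: (1,-5) → rotate → (2.64067,4.36198) → ×s → (2.42062,3.99848) → (2.42,4.00)
v3: (3,-4.5) → rotate → (0.82832,5.34452) → ×s → (0.75930,4.89914) → (0.76,4.90)
v4: (3.5,0) → rotate → (-2.58047,2.36457) → ×s → (-2.36543,2.16752) → (-2.37,2.17)
v5: (3.5,3) → rotate → (-4.60724,0.15273) → ×s → (-4.22330,0.14001) → (-4.22,0.14)
v6: (-0.5,1.5) → rotate → (-0.64475,-1.44371) → ×s → (-0.59102,-1.32340) → (-0.59,-1.32)
v7: (-4,-0.5) → rotate → (3.28690,-2.33372) → ×s → (3.01300,-2.13925) → (3.01,-2.14)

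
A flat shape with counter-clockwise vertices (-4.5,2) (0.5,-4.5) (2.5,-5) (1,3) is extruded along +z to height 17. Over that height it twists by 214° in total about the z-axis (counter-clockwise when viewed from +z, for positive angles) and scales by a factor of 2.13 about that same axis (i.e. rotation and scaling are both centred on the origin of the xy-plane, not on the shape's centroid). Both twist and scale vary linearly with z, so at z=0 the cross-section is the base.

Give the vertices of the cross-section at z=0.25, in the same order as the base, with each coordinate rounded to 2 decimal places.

t = z/height = 0.25/17 = 0.0147059
s = 1 + (scale-1)·z/height = 1 + (2.13-1)·0.25/17 = 1.016618
θ = twist·z/height = 214°·0.25/17 = 3.1471° = 0.054927 rad
cos θ = 0.998492, sin θ = 0.054899 (intermediates below are computed at full precision and shown rounded to 5 d.p.)
v1: (-4.5,2) → rotate → (-4.60301,1.74994) → ×s → (-4.67950,1.77902) → (-4.68,1.78)
v2: (0.5,-4.5) → rotate → (0.74629,-4.46576) → ×s → (0.75869,-4.53997) → (0.76,-4.54)
v3: (2.5,-5) → rotate → (2.77072,-4.85521) → ×s → (2.81677,-4.93589) → (2.82,-4.94)
v4: (1,3) → rotate → (0.83380,3.05037) → ×s → (0.84765,3.10106) → (0.85,3.10)

Cross-section at z=0.25: (-4.68,1.78) (0.76,-4.54) (2.82,-4.94) (0.85,3.10)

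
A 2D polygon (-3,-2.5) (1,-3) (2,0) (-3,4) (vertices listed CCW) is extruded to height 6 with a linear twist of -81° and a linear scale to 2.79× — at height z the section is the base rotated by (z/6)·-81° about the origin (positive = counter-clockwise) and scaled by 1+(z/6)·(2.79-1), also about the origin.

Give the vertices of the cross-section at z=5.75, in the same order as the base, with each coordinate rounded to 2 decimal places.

t = z/height = 5.75/6 = 0.958333
s = 1 + (scale-1)·z/height = 1 + (2.79-1)·5.75/6 = 2.715417
θ = twist·z/height = -81°·5.75/6 = -77.6250° = -1.354812 rad
cos θ = 0.214309, sin θ = -0.976766 (intermediates below are computed at full precision and shown rounded to 5 d.p.)
v1: (-3,-2.5) → rotate → (-3.08484,2.39452) → ×s → (-8.37663,6.50213) → (-8.38,6.50)
v2: (1,-3) → rotate → (-2.71599,-1.61969) → ×s → (-7.37504,-4.39814) → (-7.38,-4.40)
v3: (2,0) → rotate → (0.42862,-1.95353) → ×s → (1.16388,-5.30465) → (1.16,-5.30)
v4: (-3,4) → rotate → (3.26414,3.78753) → ×s → (8.86349,10.28473) → (8.86,10.28)

Cross-section at z=5.75: (-8.38,6.50) (-7.38,-4.40) (1.16,-5.30) (8.86,10.28)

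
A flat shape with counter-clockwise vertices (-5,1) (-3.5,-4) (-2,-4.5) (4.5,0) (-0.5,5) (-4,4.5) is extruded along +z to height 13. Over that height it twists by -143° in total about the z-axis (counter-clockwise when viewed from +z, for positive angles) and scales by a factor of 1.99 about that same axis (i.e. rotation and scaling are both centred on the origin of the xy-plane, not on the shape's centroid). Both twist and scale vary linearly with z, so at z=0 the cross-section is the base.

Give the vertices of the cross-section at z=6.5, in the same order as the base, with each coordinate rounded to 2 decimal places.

t = z/height = 6.5/13 = 0.5
s = 1 + (scale-1)·z/height = 1 + (1.99-1)·6.5/13 = 1.495000
θ = twist·z/height = -143°·6.5/13 = -71.5000° = -1.247910 rad
cos θ = 0.317305, sin θ = -0.948324 (intermediates below are computed at full precision and shown rounded to 5 d.p.)
v1: (-5,1) → rotate → (-0.63820,5.05892) → ×s → (-0.95411,7.56309) → (-0.95,7.56)
v2: (-3.5,-4) → rotate → (-4.90386,2.04991) → ×s → (-7.33127,3.06462) → (-7.33,3.06)
v3: (-2,-4.5) → rotate → (-4.90207,0.46878) → ×s → (-7.32859,0.70082) → (-7.33,0.70)
v4: (4.5,0) → rotate → (1.42787,-4.26746) → ×s → (2.13467,-6.37985) → (2.13,-6.38)
v5: (-0.5,5) → rotate → (4.58297,2.06069) → ×s → (6.85153,3.08072) → (6.85,3.08)
v6: (-4,4.5) → rotate → (2.99824,5.22117) → ×s → (4.48237,7.80564) → (4.48,7.81)

Cross-section at z=6.5: (-0.95,7.56) (-7.33,3.06) (-7.33,0.70) (2.13,-6.38) (6.85,3.08) (4.48,7.81)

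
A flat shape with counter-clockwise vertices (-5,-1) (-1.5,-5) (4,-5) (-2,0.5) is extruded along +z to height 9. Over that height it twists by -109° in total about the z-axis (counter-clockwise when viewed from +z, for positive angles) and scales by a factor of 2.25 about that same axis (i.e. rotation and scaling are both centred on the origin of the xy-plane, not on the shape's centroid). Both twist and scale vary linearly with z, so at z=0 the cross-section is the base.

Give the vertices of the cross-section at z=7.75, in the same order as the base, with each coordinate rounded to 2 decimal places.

t = z/height = 7.75/9 = 0.861111
s = 1 + (scale-1)·z/height = 1 + (2.25-1)·7.75/9 = 2.076389
θ = twist·z/height = -109°·7.75/9 = -93.8611° = -1.638185 rad
cos θ = -0.067338, sin θ = -0.997730 (intermediates below are computed at full precision and shown rounded to 5 d.p.)
v1: (-5,-1) → rotate → (-0.66104,5.05599) → ×s → (-1.37258,10.49820) → (-1.37,10.50)
v2: (-1.5,-5) → rotate → (-4.88764,1.83329) → ×s → (-10.14865,3.80661) → (-10.15,3.81)
v3: (4,-5) → rotate → (-5.25800,-3.65423) → ×s → (-10.91766,-7.58760) → (-10.92,-7.59)
v4: (-2,0.5) → rotate → (0.63354,1.96179) → ×s → (1.31548,4.07344) → (1.32,4.07)

Cross-section at z=7.75: (-1.37,10.50) (-10.15,3.81) (-10.92,-7.59) (1.32,4.07)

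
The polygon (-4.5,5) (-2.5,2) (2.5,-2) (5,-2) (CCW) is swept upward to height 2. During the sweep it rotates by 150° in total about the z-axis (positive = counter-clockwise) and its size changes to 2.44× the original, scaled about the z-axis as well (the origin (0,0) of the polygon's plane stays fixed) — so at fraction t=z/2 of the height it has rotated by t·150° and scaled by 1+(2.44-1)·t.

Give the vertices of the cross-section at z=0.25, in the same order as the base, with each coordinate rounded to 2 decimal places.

t = z/height = 0.25/2 = 0.125
s = 1 + (scale-1)·z/height = 1 + (2.44-1)·0.25/2 = 1.180000
θ = twist·z/height = 150°·0.25/2 = 18.7500° = 0.327249 rad
cos θ = 0.946930, sin θ = 0.321439 (intermediates below are computed at full precision and shown rounded to 5 d.p.)
v1: (-4.5,5) → rotate → (-5.86838,3.28817) → ×s → (-6.92469,3.88004) → (-6.92,3.88)
v2: (-2.5,2) → rotate → (-3.01020,1.09026) → ×s → (-3.55204,1.28651) → (-3.55,1.29)
v3: (2.5,-2) → rotate → (3.01020,-1.09026) → ×s → (3.55204,-1.28651) → (3.55,-1.29)
v4: (5,-2) → rotate → (5.37753,-0.28666) → ×s → (6.34548,-0.33826) → (6.35,-0.34)

Cross-section at z=0.25: (-6.92,3.88) (-3.55,1.29) (3.55,-1.29) (6.35,-0.34)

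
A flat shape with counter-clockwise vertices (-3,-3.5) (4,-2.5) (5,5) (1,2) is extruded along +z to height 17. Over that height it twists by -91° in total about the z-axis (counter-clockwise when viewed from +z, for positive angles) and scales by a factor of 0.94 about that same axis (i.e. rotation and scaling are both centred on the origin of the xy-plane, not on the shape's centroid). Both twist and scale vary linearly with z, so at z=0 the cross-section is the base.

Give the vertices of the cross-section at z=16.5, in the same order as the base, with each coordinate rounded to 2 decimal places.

t = z/height = 16.5/17 = 0.970588
s = 1 + (scale-1)·z/height = 1 + (0.94-1)·16.5/17 = 0.941765
θ = twist·z/height = -91°·16.5/17 = -88.3235° = -1.541536 rad
cos θ = 0.029256, sin θ = -0.999572 (intermediates below are computed at full precision and shown rounded to 5 d.p.)
v1: (-3,-3.5) → rotate → (-3.58627,2.89632) → ×s → (-3.37742,2.72765) → (-3.38,2.73)
v2: (4,-2.5) → rotate → (-2.38191,-4.07143) → ×s → (-2.24320,-3.83433) → (-2.24,-3.83)
v3: (5,5) → rotate → (5.14414,-4.85158) → ×s → (4.84457,-4.56905) → (4.84,-4.57)
v4: (1,2) → rotate → (2.02840,-0.94106) → ×s → (1.91028,-0.88626) → (1.91,-0.89)

Cross-section at z=16.5: (-3.38,2.73) (-2.24,-3.83) (4.84,-4.57) (1.91,-0.89)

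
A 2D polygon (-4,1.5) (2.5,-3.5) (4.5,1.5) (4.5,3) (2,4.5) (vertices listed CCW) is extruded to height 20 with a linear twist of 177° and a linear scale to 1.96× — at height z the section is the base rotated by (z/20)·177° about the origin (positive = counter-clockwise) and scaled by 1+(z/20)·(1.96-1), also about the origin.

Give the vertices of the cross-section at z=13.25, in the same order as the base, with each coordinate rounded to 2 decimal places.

t = z/height = 13.25/20 = 0.6625
s = 1 + (scale-1)·z/height = 1 + (1.96-1)·13.25/20 = 1.636000
θ = twist·z/height = 177°·13.25/20 = 117.2625° = 2.046617 rad
cos θ = -0.458068, sin θ = 0.888917 (intermediates below are computed at full precision and shown rounded to 5 d.p.)
v1: (-4,1.5) → rotate → (0.49890,-4.24277) → ×s → (0.81619,-6.94117) → (0.82,-6.94)
v2: (2.5,-3.5) → rotate → (1.96604,3.82553) → ×s → (3.21644,6.25857) → (3.22,6.26)
v3: (4.5,1.5) → rotate → (-3.39468,3.31303) → ×s → (-5.55370,5.42011) → (-5.55,5.42)
v4: (4.5,3) → rotate → (-4.72806,2.62592) → ×s → (-7.73510,4.29601) → (-7.74,4.30)
v5: (2,4.5) → rotate → (-4.91626,-0.28347) → ×s → (-8.04301,-0.46376) → (-8.04,-0.46)

Cross-section at z=13.25: (0.82,-6.94) (3.22,6.26) (-5.55,5.42) (-7.74,4.30) (-8.04,-0.46)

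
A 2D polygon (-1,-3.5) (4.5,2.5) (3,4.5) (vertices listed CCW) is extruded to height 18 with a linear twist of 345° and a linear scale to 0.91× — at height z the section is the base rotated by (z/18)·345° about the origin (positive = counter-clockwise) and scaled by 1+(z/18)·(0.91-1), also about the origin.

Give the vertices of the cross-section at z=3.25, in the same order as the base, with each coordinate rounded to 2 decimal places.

t = z/height = 3.25/18 = 0.180556
s = 1 + (scale-1)·z/height = 1 + (0.91-1)·3.25/18 = 0.983750
θ = twist·z/height = 345°·3.25/18 = 62.2917° = 1.087195 rad
cos θ = 0.464971, sin θ = 0.885326 (intermediates below are computed at full precision and shown rounded to 5 d.p.)
v1: (-1,-3.5) → rotate → (2.63367,-2.51272) → ×s → (2.59087,-2.47189) → (2.59,-2.47)
v2: (4.5,2.5) → rotate → (-0.12095,5.14639) → ×s → (-0.11898,5.06277) → (-0.12,5.06)
v3: (3,4.5) → rotate → (-2.58905,4.74835) → ×s → (-2.54698,4.67119) → (-2.55,4.67)

Cross-section at z=3.25: (2.59,-2.47) (-0.12,5.06) (-2.55,4.67)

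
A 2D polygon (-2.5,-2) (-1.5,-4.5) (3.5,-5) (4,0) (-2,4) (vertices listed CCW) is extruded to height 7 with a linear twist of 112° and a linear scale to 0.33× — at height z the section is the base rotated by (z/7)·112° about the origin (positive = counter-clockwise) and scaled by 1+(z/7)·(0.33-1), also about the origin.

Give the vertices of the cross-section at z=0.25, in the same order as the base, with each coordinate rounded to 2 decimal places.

Cross-section at z=0.25: (-2.30,-2.12) (-1.15,-4.48) (3.75,-4.63) (3.89,0.27) (-2.22,3.76)

t = z/height = 0.25/7 = 0.0357143
s = 1 + (scale-1)·z/height = 1 + (0.33-1)·0.25/7 = 0.976071
θ = twist·z/height = 112°·0.25/7 = 4.0000° = 0.069813 rad
cos θ = 0.997564, sin θ = 0.069756 (intermediates below are computed at full precision and shown rounded to 5 d.p.)
v1: (-2.5,-2) → rotate → (-2.35440,-2.16952) → ×s → (-2.29806,-2.11761) → (-2.30,-2.12)
v2: (-1.5,-4.5) → rotate → (-1.18244,-4.59367) → ×s → (-1.15415,-4.48375) → (-1.15,-4.48)
v3: (3.5,-5) → rotate → (3.84026,-4.74367) → ×s → (3.74836,-4.63016) → (3.75,-4.63)
v4: (4,0) → rotate → (3.99026,0.27903) → ×s → (3.89478,0.27235) → (3.89,0.27)
v5: (-2,4) → rotate → (-2.27415,3.85074) → ×s → (-2.21974,3.75860) → (-2.22,3.76)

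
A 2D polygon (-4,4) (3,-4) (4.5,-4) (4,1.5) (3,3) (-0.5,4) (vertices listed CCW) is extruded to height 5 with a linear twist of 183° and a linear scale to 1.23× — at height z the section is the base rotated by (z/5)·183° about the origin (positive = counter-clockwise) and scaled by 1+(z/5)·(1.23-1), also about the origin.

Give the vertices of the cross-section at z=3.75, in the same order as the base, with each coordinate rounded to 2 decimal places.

t = z/height = 3.75/5 = 0.75
s = 1 + (scale-1)·z/height = 1 + (1.23-1)·3.75/5 = 1.172500
θ = twist·z/height = 183°·3.75/5 = 137.2500° = 2.395464 rad
cos θ = -0.734323, sin θ = 0.678801 (intermediates below are computed at full precision and shown rounded to 5 d.p.)
v1: (-4,4) → rotate → (0.22209,-5.65249) → ×s → (0.26040,-6.62755) → (0.26,-6.63)
v2: (3,-4) → rotate → (0.51224,4.97369) → ×s → (0.60060,5.83165) → (0.60,5.83)
v3: (4.5,-4) → rotate → (-0.58925,5.99189) → ×s → (-0.69089,7.02550) → (-0.69,7.03)
v4: (4,1.5) → rotate → (-3.95549,1.61372) → ×s → (-4.63781,1.89209) → (-4.64,1.89)
v5: (3,3) → rotate → (-4.23937,-0.16657) → ×s → (-4.97066,-0.19530) → (-4.97,-0.20)
v6: (-0.5,4) → rotate → (-2.34804,-3.27669) → ×s → (-2.75308,-3.84192) → (-2.75,-3.84)

Cross-section at z=3.75: (0.26,-6.63) (0.60,5.83) (-0.69,7.03) (-4.64,1.89) (-4.97,-0.20) (-2.75,-3.84)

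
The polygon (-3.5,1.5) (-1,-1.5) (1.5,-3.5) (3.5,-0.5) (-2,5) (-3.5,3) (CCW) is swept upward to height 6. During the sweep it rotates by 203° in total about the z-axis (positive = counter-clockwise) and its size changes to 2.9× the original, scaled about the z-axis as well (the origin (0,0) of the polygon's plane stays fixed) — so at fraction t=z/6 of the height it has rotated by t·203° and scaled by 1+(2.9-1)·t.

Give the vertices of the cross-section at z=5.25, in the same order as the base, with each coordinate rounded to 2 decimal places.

t = z/height = 5.25/6 = 0.875
s = 1 + (scale-1)·z/height = 1 + (2.9-1)·5.25/6 = 2.662500
θ = twist·z/height = 203°·5.25/6 = 177.6250° = 3.100141 rad
cos θ = -0.999141, sin θ = 0.041440 (intermediates below are computed at full precision and shown rounded to 5 d.p.)
v1: (-3.5,1.5) → rotate → (3.43483,-1.64375) → ×s → (9.14525,-4.37649) → (9.15,-4.38)
v2: (-1,-1.5) → rotate → (1.06130,1.45727) → ×s → (2.82571,3.87999) → (2.83,3.88)
v3: (1.5,-3.5) → rotate → (-1.35367,3.55915) → ×s → (-3.60415,9.47625) → (-3.60,9.48)
v4: (3.5,-0.5) → rotate → (-3.47627,0.64461) → ×s → (-9.25558,1.71627) → (-9.26,1.72)
v5: (-2,5) → rotate → (1.79108,-5.07858) → ×s → (4.76876,-13.52173) → (4.77,-13.52)
v6: (-3.5,3) → rotate → (3.37267,-3.14246) → ×s → (8.97975,-8.36680) → (8.98,-8.37)

Cross-section at z=5.25: (9.15,-4.38) (2.83,3.88) (-3.60,9.48) (-9.26,1.72) (4.77,-13.52) (8.98,-8.37)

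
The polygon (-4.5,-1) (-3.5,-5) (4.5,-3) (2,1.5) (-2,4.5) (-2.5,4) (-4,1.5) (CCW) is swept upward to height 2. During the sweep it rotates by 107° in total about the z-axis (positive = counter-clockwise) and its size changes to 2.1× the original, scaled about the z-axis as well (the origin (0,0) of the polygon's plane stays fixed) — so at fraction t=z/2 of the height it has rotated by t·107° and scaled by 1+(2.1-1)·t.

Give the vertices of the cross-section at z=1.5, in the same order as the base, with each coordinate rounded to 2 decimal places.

t = z/height = 1.5/2 = 0.75
s = 1 + (scale-1)·z/height = 1 + (2.1-1)·1.5/2 = 1.825000
θ = twist·z/height = 107°·1.5/2 = 80.2500° = 1.400627 rad
cos θ = 0.169350, sin θ = 0.985556 (intermediates below are computed at full precision and shown rounded to 5 d.p.)
v1: (-4.5,-1) → rotate → (0.22348,-4.60435) → ×s → (0.40786,-8.40294) → (0.41,-8.40)
v2: (-3.5,-5) → rotate → (4.33506,-4.29619) → ×s → (7.91148,-7.84055) → (7.91,-7.84)
v3: (4.5,-3) → rotate → (3.71874,3.92695) → ×s → (6.78670,7.16669) → (6.79,7.17)
v4: (2,1.5) → rotate → (-1.13964,2.22514) → ×s → (-2.07983,4.06087) → (-2.08,4.06)
v5: (-2,4.5) → rotate → (-4.77370,-1.20904) → ×s → (-8.71200,-2.20650) → (-8.71,-2.21)
v6: (-2.5,4) → rotate → (-4.36560,-1.78649) → ×s → (-7.96722,-3.26035) → (-7.97,-3.26)
v7: (-4,1.5) → rotate → (-2.15573,-3.68820) → ×s → (-3.93421,-6.73096) → (-3.93,-6.73)

Cross-section at z=1.5: (0.41,-8.40) (7.91,-7.84) (6.79,7.17) (-2.08,4.06) (-8.71,-2.21) (-7.97,-3.26) (-3.93,-6.73)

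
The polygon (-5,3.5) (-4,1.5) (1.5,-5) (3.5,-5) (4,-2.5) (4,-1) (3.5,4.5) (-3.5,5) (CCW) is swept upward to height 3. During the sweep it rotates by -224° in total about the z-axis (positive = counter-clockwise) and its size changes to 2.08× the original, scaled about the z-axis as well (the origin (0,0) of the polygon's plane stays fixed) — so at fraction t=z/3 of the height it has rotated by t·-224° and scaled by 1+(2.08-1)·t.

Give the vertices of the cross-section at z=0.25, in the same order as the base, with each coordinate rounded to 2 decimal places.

Cross-section at z=0.25: (-3.94,5.36) (-3.61,2.94) (-0.20,-5.69) (1.87,-6.38) (3.26,-3.98) (3.78,-2.43) (5.18,3.43) (-1.87,6.38)

t = z/height = 0.25/3 = 0.0833333
s = 1 + (scale-1)·z/height = 1 + (2.08-1)·0.25/3 = 1.090000
θ = twist·z/height = -224°·0.25/3 = -18.6667° = -0.325795 rad
cos θ = 0.947397, sin θ = -0.320062 (intermediates below are computed at full precision and shown rounded to 5 d.p.)
v1: (-5,3.5) → rotate → (-3.61677,4.91620) → ×s → (-3.94228,5.35866) → (-3.94,5.36)
v2: (-4,1.5) → rotate → (-3.30949,2.70134) → ×s → (-3.60735,2.94446) → (-3.61,2.94)
v3: (1.5,-5) → rotate → (-0.17921,-5.21708) → ×s → (-0.19534,-5.68661) → (-0.20,-5.69)
v4: (3.5,-5) → rotate → (1.71558,-5.85720) → ×s → (1.86998,-6.38435) → (1.87,-6.38)
v5: (4,-2.5) → rotate → (2.98943,-3.64874) → ×s → (3.25848,-3.97713) → (3.26,-3.98)
v6: (4,-1) → rotate → (3.46952,-2.22764) → ×s → (3.78178,-2.42813) → (3.78,-2.43)
v7: (3.5,4.5) → rotate → (4.75617,3.14307) → ×s → (5.18422,3.42594) → (5.18,3.43)
v8: (-3.5,5) → rotate → (-1.71558,5.85720) → ×s → (-1.86998,6.38435) → (-1.87,6.38)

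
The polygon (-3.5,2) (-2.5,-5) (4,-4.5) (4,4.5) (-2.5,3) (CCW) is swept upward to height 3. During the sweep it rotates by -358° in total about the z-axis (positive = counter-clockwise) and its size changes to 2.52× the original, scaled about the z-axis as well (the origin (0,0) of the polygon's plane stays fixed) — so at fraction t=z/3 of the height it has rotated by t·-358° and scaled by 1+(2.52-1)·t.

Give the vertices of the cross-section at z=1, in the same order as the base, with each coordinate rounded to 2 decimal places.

t = z/height = 1/3 = 0.333333
s = 1 + (scale-1)·z/height = 1 + (2.52-1)·1/3 = 1.506667
θ = twist·z/height = -358°·1/3 = -119.3333° = -2.082760 rad
cos θ = -0.489890, sin θ = -0.871784 (intermediates below are computed at full precision and shown rounded to 5 d.p.)
v1: (-3.5,2) → rotate → (3.45818,2.07147) → ×s → (5.21033,3.12101) → (5.21,3.12)
v2: (-2.5,-5) → rotate → (-3.13420,4.62891) → ×s → (-4.72219,6.97422) → (-4.72,6.97)
v3: (4,-4.5) → rotate → (-5.88259,-1.28263) → ×s → (-8.86310,-1.93250) → (-8.86,-1.93)
v4: (4,4.5) → rotate → (1.96347,-5.69164) → ×s → (2.95830,-8.57541) → (2.96,-8.58)
v5: (-2.5,3) → rotate → (3.84008,0.70979) → ×s → (5.78572,1.06942) → (5.79,1.07)

Cross-section at z=1: (5.21,3.12) (-4.72,6.97) (-8.86,-1.93) (2.96,-8.58) (5.79,1.07)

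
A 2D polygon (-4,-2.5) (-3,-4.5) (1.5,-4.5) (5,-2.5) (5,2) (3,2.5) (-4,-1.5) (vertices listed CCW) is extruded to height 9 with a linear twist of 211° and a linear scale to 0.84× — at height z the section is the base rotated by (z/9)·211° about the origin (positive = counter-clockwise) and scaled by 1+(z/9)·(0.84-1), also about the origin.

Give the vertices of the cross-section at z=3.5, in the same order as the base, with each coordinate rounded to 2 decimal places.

Cross-section at z=3.5: (1.80,-4.04) (3.79,-3.37) (4.37,0.81) (2.97,4.32) (-1.21,4.90) (-1.93,3.11) (0.87,-3.91)

t = z/height = 3.5/9 = 0.388889
s = 1 + (scale-1)·z/height = 1 + (0.84-1)·3.5/9 = 0.937778
θ = twist·z/height = 211°·3.5/9 = 82.0556° = 1.432140 rad
cos θ = 0.138213, sin θ = 0.990403 (intermediates below are computed at full precision and shown rounded to 5 d.p.)
v1: (-4,-2.5) → rotate → (1.92315,-4.30714) → ×s → (1.80349,-4.03914) → (1.80,-4.04)
v2: (-3,-4.5) → rotate → (4.04217,-3.59317) → ×s → (3.79066,-3.36959) → (3.79,-3.37)
v3: (1.5,-4.5) → rotate → (4.66413,0.86365) → ×s → (4.37392,0.80991) → (4.37,0.81)
v4: (5,-2.5) → rotate → (3.16707,4.60648) → ×s → (2.97001,4.31986) → (2.97,4.32)
v5: (5,2) → rotate → (-1.28974,5.22844) → ×s → (-1.20949,4.90311) → (-1.21,4.90)
v6: (3,2.5) → rotate → (-2.06137,3.31674) → ×s → (-1.93310,3.11036) → (-1.93,3.11)
v7: (-4,-1.5) → rotate → (0.93275,-4.16893) → ×s → (0.87471,-3.90953) → (0.87,-3.91)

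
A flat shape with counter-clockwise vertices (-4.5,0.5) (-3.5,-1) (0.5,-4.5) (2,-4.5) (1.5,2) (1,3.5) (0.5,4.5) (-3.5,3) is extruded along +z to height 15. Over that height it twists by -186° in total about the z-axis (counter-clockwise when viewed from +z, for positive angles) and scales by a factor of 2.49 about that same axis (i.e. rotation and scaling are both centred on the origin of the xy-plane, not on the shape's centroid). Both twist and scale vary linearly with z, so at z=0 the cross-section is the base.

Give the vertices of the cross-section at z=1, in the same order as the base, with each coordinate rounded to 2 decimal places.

Cross-section at z=1: (-4.71,1.60) (-3.99,-0.25) (-0.53,-4.95) (1.09,-5.30) (2.08,1.79) (1.90,3.52) (1.60,4.71) (-3.05,4.05)

t = z/height = 1/15 = 0.0666667
s = 1 + (scale-1)·z/height = 1 + (2.49-1)·1/15 = 1.099333
θ = twist·z/height = -186°·1/15 = -12.4000° = -0.216421 rad
cos θ = 0.976672, sin θ = -0.214735 (intermediates below are computed at full precision and shown rounded to 5 d.p.)
v1: (-4.5,0.5) → rotate → (-4.28766,1.45465) → ×s → (-4.71356,1.59914) → (-4.71,1.60)
v2: (-3.5,-1) → rotate → (-3.63309,-0.22510) → ×s → (-3.99398,-0.24746) → (-3.99,-0.25)
v3: (0.5,-4.5) → rotate → (-0.47797,-4.50239) → ×s → (-0.52545,-4.94963) → (-0.53,-4.95)
v4: (2,-4.5) → rotate → (0.98704,-4.82450) → ×s → (1.08508,-5.30373) → (1.09,-5.30)
v5: (1.5,2) → rotate → (1.89448,1.63124) → ×s → (2.08266,1.79328) → (2.08,1.79)
v6: (1,3.5) → rotate → (1.72825,3.20362) → ×s → (1.89992,3.52184) → (1.90,3.52)
v7: (0.5,4.5) → rotate → (1.45465,4.28766) → ×s → (1.59914,4.71356) → (1.60,4.71)
v8: (-3.5,3) → rotate → (-2.77415,3.68159) → ×s → (-3.04971,4.04730) → (-3.05,4.05)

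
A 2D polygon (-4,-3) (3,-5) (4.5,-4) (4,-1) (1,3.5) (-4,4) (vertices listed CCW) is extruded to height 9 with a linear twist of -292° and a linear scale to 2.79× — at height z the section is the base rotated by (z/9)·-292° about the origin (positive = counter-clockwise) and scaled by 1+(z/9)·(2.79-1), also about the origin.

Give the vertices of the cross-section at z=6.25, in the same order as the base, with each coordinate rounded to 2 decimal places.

Cross-section at z=6.25: (10.88,2.73) (-1.86,12.95) (-5.83,12.18) (-7.40,5.54) (-5.11,-6.37) (4.80,-11.75)

t = z/height = 6.25/9 = 0.694444
s = 1 + (scale-1)·z/height = 1 + (2.79-1)·6.25/9 = 2.243056
θ = twist·z/height = -292°·6.25/9 = -202.7778° = -3.539140 rad
cos θ = -0.922013, sin θ = 0.387158 (intermediates below are computed at full precision and shown rounded to 5 d.p.)
v1: (-4,-3) → rotate → (4.84953,1.21741) → ×s → (10.87776,2.73071) → (10.88,2.73)
v2: (3,-5) → rotate → (-0.83025,5.77154) → ×s → (-1.86230,12.94589) → (-1.86,12.95)
v3: (4.5,-4) → rotate → (-2.60043,5.43026) → ×s → (-5.83290,12.18039) → (-5.83,12.18)
v4: (4,-1) → rotate → (-3.30090,2.47065) → ×s → (-7.40409,5.54179) → (-7.40,5.54)
v5: (1,3.5) → rotate → (-2.27707,-2.83989) → ×s → (-5.10759,-6.37003) → (-5.11,-6.37)
v6: (-4,4) → rotate → (2.13942,-5.23669) → ×s → (4.79884,-11.74618) → (4.80,-11.75)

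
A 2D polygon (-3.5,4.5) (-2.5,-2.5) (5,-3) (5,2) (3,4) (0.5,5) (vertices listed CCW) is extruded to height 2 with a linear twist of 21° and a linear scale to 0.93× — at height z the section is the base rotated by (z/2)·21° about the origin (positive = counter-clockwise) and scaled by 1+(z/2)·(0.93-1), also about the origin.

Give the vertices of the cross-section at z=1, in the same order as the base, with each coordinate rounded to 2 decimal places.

Cross-section at z=1: (-4.11,3.65) (-1.93,-2.81) (5.27,-1.97) (4.39,2.78) (2.14,4.32) (-0.40,4.83)

t = z/height = 1/2 = 0.5
s = 1 + (scale-1)·z/height = 1 + (0.93-1)·1/2 = 0.965000
θ = twist·z/height = 21°·1/2 = 10.5000° = 0.183260 rad
cos θ = 0.983255, sin θ = 0.182236 (intermediates below are computed at full precision and shown rounded to 5 d.p.)
v1: (-3.5,4.5) → rotate → (-4.26145,3.78682) → ×s → (-4.11230,3.65428) → (-4.11,3.65)
v2: (-2.5,-2.5) → rotate → (-2.00255,-2.91373) → ×s → (-1.93246,-2.81175) → (-1.93,-2.81)
v3: (5,-3) → rotate → (5.46298,-2.03859) → ×s → (5.27178,-1.96724) → (5.27,-1.97)
v4: (5,2) → rotate → (4.55180,2.87769) → ×s → (4.39249,2.77697) → (4.39,2.78)
v5: (3,4) → rotate → (2.22082,4.47973) → ×s → (2.14309,4.32294) → (2.14,4.32)
v6: (0.5,5) → rotate → (-0.41955,5.00739) → ×s → (-0.40487,4.83213) → (-0.40,4.83)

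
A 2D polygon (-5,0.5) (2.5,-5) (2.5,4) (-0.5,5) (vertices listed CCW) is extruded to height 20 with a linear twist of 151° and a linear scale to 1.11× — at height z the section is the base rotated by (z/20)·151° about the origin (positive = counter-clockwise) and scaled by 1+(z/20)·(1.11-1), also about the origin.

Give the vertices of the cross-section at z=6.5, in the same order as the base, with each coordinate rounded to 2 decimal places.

t = z/height = 6.5/20 = 0.325
s = 1 + (scale-1)·z/height = 1 + (1.11-1)·6.5/20 = 1.035750
θ = twist·z/height = 151°·6.5/20 = 49.0750° = 0.856520 rad
cos θ = 0.655071, sin θ = 0.755568 (intermediates below are computed at full precision and shown rounded to 5 d.p.)
v1: (-5,0.5) → rotate → (-3.65314,-3.45030) → ×s → (-3.78374,-3.57365) → (-3.78,-3.57)
v2: (2.5,-5) → rotate → (5.41551,-1.38643) → ×s → (5.60912,-1.43600) → (5.61,-1.44)
v3: (2.5,4) → rotate → (-1.38459,4.50920) → ×s → (-1.43409,4.67041) → (-1.43,4.67)
v4: (-0.5,5) → rotate → (-4.10537,2.89757) → ×s → (-4.25214,3.00116) → (-4.25,3.00)

Cross-section at z=6.5: (-3.78,-3.57) (5.61,-1.44) (-1.43,4.67) (-4.25,3.00)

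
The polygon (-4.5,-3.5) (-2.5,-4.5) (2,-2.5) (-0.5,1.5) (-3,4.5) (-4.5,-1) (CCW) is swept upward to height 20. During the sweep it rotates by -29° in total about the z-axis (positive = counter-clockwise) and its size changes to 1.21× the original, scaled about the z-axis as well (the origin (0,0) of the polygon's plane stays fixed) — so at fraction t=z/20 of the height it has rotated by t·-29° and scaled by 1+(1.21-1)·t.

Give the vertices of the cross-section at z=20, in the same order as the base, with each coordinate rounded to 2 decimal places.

Cross-section at z=20: (-6.82,-1.06) (-5.29,-3.30) (0.65,-3.82) (0.35,1.88) (-0.54,6.52) (-5.35,1.58)

t = z/height = 20/20 = 1
s = 1 + (scale-1)·z/height = 1 + (1.21-1)·20/20 = 1.210000
θ = twist·z/height = -29°·20/20 = -29.0000° = -0.506145 rad
cos θ = 0.874620, sin θ = -0.484810 (intermediates below are computed at full precision and shown rounded to 5 d.p.)
v1: (-4.5,-3.5) → rotate → (-5.63262,-0.87953) → ×s → (-6.81547,-1.06423) → (-6.82,-1.06)
v2: (-2.5,-4.5) → rotate → (-4.36819,-2.72376) → ×s → (-5.28551,-3.29576) → (-5.29,-3.30)
v3: (2,-2.5) → rotate → (0.53722,-3.15617) → ×s → (0.65003,-3.81896) → (0.65,-3.82)
v4: (-0.5,1.5) → rotate → (0.28990,1.55433) → ×s → (0.35078,1.88074) → (0.35,1.88)
v5: (-3,4.5) → rotate → (-0.44222,5.39022) → ×s → (-0.53508,6.52216) → (-0.54,6.52)
v6: (-4.5,-1) → rotate → (-4.42060,1.30702) → ×s → (-5.34892,1.58150) → (-5.35,1.58)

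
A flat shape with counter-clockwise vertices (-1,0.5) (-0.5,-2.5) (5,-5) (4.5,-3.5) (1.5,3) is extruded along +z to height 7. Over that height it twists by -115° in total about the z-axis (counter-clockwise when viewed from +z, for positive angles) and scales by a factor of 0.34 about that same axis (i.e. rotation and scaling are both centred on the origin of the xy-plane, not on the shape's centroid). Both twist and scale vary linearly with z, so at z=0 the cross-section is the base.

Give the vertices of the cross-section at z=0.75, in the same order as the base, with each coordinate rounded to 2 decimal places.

Cross-section at z=0.75: (-0.81,0.65) (-0.95,-2.17) (3.55,-5.53) (3.39,-4.07) (1.96,2.43)

t = z/height = 0.75/7 = 0.107143
s = 1 + (scale-1)·z/height = 1 + (0.34-1)·0.75/7 = 0.929286
θ = twist·z/height = -115°·0.75/7 = -12.3214° = -0.215049 rad
cos θ = 0.976966, sin θ = -0.213396 (intermediates below are computed at full precision and shown rounded to 5 d.p.)
v1: (-1,0.5) → rotate → (-0.87027,0.70188) → ×s → (-0.80873,0.65225) → (-0.81,0.65)
v2: (-0.5,-2.5) → rotate → (-1.02197,-2.33572) → ×s → (-0.94970,-2.17055) → (-0.95,-2.17)
v3: (5,-5) → rotate → (3.81785,-5.95181) → ×s → (3.54787,-5.53093) → (3.55,-5.53)
v4: (4.5,-3.5) → rotate → (3.64946,-4.37966) → ×s → (3.39139,-4.06996) → (3.39,-4.07)
v5: (1.5,3) → rotate → (2.10564,2.61080) → ×s → (1.95674,2.42618) → (1.96,2.43)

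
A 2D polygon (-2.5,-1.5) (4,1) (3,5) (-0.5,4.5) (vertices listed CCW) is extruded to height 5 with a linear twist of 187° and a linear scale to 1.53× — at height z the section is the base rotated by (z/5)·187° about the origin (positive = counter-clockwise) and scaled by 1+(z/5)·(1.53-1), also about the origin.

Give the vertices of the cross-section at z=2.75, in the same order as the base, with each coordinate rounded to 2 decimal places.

t = z/height = 2.75/5 = 0.55
s = 1 + (scale-1)·z/height = 1 + (1.53-1)·2.75/5 = 1.291500
θ = twist·z/height = 187°·2.75/5 = 102.8500° = 1.795071 rad
cos θ = -0.222399, sin θ = 0.974956 (intermediates below are computed at full precision and shown rounded to 5 d.p.)
v1: (-2.5,-1.5) → rotate → (2.01843,-2.10379) → ×s → (2.60680,-2.71704) → (2.61,-2.72)
v2: (4,1) → rotate → (-1.86455,3.67742) → ×s → (-2.40807,4.74939) → (-2.41,4.75)
v3: (3,5) → rotate → (-5.54198,1.81287) → ×s → (-7.15746,2.34132) → (-7.16,2.34)
v4: (-0.5,4.5) → rotate → (-4.27610,-1.48828) → ×s → (-5.52258,-1.92211) → (-5.52,-1.92)

Cross-section at z=2.75: (2.61,-2.72) (-2.41,4.75) (-7.16,2.34) (-5.52,-1.92)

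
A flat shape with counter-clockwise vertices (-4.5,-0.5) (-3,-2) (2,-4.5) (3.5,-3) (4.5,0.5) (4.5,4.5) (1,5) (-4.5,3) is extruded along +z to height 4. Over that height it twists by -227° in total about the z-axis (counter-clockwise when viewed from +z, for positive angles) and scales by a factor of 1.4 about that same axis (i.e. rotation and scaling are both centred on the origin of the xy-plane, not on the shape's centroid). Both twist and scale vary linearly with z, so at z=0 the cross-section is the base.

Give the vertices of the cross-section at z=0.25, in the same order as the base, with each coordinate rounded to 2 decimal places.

Cross-section at z=0.25: (-4.60,0.63) (-3.48,-1.23) (0.86,-4.97) (2.72,-3.86) (4.60,-0.63) (5.60,3.34) (2.25,4.72) (-3.72,4.11)

t = z/height = 0.25/4 = 0.0625
s = 1 + (scale-1)·z/height = 1 + (1.4-1)·0.25/4 = 1.025000
θ = twist·z/height = -227°·0.25/4 = -14.1875° = -0.247619 rad
cos θ = 0.969499, sin θ = -0.245096 (intermediates below are computed at full precision and shown rounded to 5 d.p.)
v1: (-4.5,-0.5) → rotate → (-4.48529,0.61818) → ×s → (-4.59743,0.63364) → (-4.60,0.63)
v2: (-3,-2) → rotate → (-3.39869,-1.20371) → ×s → (-3.48366,-1.23380) → (-3.48,-1.23)
v3: (2,-4.5) → rotate → (0.83607,-4.85294) → ×s → (0.85697,-4.97426) → (0.86,-4.97)
v4: (3.5,-3) → rotate → (2.65796,-3.76633) → ×s → (2.72441,-3.86049) → (2.72,-3.86)
v5: (4.5,0.5) → rotate → (4.48529,-0.61818) → ×s → (4.59743,-0.63364) → (4.60,-0.63)
v6: (4.5,4.5) → rotate → (5.46568,3.25981) → ×s → (5.60232,3.34131) → (5.60,3.34)
v7: (1,5) → rotate → (2.19498,4.60240) → ×s → (2.24985,4.71746) → (2.25,4.72)
v8: (-4.5,3) → rotate → (-3.62746,4.01143) → ×s → (-3.71814,4.11171) → (-3.72,4.11)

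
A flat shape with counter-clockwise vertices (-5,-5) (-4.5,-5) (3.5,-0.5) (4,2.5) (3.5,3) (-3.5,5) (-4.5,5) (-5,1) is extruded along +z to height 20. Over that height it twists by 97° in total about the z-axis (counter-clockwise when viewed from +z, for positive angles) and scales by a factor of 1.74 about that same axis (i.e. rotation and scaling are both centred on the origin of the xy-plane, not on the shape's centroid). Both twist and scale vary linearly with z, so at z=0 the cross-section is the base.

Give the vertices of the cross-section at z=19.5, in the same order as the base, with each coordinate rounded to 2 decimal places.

t = z/height = 19.5/20 = 0.975
s = 1 + (scale-1)·z/height = 1 + (1.74-1)·19.5/20 = 1.721500
θ = twist·z/height = 97°·19.5/20 = 94.5750° = 1.650645 rad
cos θ = -0.079764, sin θ = 0.996814 (intermediates below are computed at full precision and shown rounded to 5 d.p.)
v1: (-5,-5) → rotate → (5.38289,-4.58525) → ×s → (9.26664,-7.89351) → (9.27,-7.89)
v2: (-4.5,-5) → rotate → (5.34301,-4.08684) → ×s → (9.19799,-7.03550) → (9.20,-7.04)
v3: (3.5,-0.5) → rotate → (0.21923,3.52873) → ×s → (0.37741,6.07471) → (0.38,6.07)
v4: (4,2.5) → rotate → (-2.81109,3.78785) → ×s → (-4.83929,6.52078) → (-4.84,6.52)
v5: (3.5,3) → rotate → (-3.26962,3.24956) → ×s → (-5.62864,5.59411) → (-5.63,5.59)
v6: (-3.5,5) → rotate → (-4.70489,-3.88767) → ×s → (-8.09948,-6.69262) → (-8.10,-6.69)
v7: (-4.5,5) → rotate → (-4.62513,-4.88448) → ×s → (-7.96216,-8.40864) → (-7.96,-8.41)
v8: (-5,1) → rotate → (-0.59799,-5.06383) → ×s → (-1.02945,-8.71739) → (-1.03,-8.72)

Cross-section at z=19.5: (9.27,-7.89) (9.20,-7.04) (0.38,6.07) (-4.84,6.52) (-5.63,5.59) (-8.10,-6.69) (-7.96,-8.41) (-1.03,-8.72)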